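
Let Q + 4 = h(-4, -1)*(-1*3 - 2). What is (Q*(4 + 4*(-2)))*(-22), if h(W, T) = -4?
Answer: 1408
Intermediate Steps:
Q = 16 (Q = -4 - 4*(-1*3 - 2) = -4 - 4*(-3 - 2) = -4 - 4*(-5) = -4 + 20 = 16)
(Q*(4 + 4*(-2)))*(-22) = (16*(4 + 4*(-2)))*(-22) = (16*(4 - 8))*(-22) = (16*(-4))*(-22) = -64*(-22) = 1408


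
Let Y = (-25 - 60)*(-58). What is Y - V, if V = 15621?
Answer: -10691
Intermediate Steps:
Y = 4930 (Y = -85*(-58) = 4930)
Y - V = 4930 - 1*15621 = 4930 - 15621 = -10691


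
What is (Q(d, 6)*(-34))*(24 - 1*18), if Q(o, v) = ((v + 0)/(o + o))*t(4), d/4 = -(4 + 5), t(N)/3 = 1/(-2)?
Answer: -51/2 ≈ -25.500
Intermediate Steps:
t(N) = -3/2 (t(N) = 3/(-2) = 3*(-½) = -3/2)
d = -36 (d = 4*(-(4 + 5)) = 4*(-1*9) = 4*(-9) = -36)
Q(o, v) = -3*v/(4*o) (Q(o, v) = ((v + 0)/(o + o))*(-3/2) = (v/((2*o)))*(-3/2) = (v*(1/(2*o)))*(-3/2) = (v/(2*o))*(-3/2) = -3*v/(4*o))
(Q(d, 6)*(-34))*(24 - 1*18) = (-¾*6/(-36)*(-34))*(24 - 1*18) = (-¾*6*(-1/36)*(-34))*(24 - 18) = ((⅛)*(-34))*6 = -17/4*6 = -51/2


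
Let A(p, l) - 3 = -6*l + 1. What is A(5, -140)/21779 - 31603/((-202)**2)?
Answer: -653843161/888670316 ≈ -0.73575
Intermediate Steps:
A(p, l) = 4 - 6*l (A(p, l) = 3 + (-6*l + 1) = 3 + (1 - 6*l) = 4 - 6*l)
A(5, -140)/21779 - 31603/((-202)**2) = (4 - 6*(-140))/21779 - 31603/((-202)**2) = (4 + 840)*(1/21779) - 31603/40804 = 844*(1/21779) - 31603*1/40804 = 844/21779 - 31603/40804 = -653843161/888670316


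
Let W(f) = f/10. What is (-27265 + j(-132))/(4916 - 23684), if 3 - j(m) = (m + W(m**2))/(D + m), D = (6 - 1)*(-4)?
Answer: 5177767/3565920 ≈ 1.4520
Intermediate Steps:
W(f) = f/10 (W(f) = f*(1/10) = f/10)
D = -20 (D = 5*(-4) = -20)
j(m) = 3 - (m + m**2/10)/(-20 + m)
(-27265 + j(-132))/(4916 - 23684) = (-27265 + (-600 - 1*(-132)**2 + 20*(-132))/(10*(-20 - 132)))/(4916 - 23684) = (-27265 + (1/10)*(-600 - 1*17424 - 2640)/(-152))/(-18768) = (-27265 + (1/10)*(-1/152)*(-600 - 17424 - 2640))*(-1/18768) = (-27265 + (1/10)*(-1/152)*(-20664))*(-1/18768) = (-27265 + 2583/190)*(-1/18768) = -5177767/190*(-1/18768) = 5177767/3565920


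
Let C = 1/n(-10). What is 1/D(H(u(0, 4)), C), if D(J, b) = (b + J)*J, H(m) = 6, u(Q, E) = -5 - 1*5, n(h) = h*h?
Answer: 50/1803 ≈ 0.027732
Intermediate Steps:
n(h) = h²
u(Q, E) = -10 (u(Q, E) = -5 - 5 = -10)
C = 1/100 (C = 1/((-10)²) = 1/100 ≈ 0.010000)
D(J, b) = J*(J + b) (D(J, b) = (J + b)*J = J*(J + b))
1/D(H(u(0, 4)), C) = 1/(6*(6 + 1/100)) = 1/(6*(601/100)) = 1/(1803/50) = 50/1803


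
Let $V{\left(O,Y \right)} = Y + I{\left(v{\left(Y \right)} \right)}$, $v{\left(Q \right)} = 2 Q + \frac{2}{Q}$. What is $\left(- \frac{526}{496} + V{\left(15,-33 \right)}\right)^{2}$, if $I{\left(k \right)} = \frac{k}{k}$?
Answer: $\frac{67223601}{61504} \approx 1093.0$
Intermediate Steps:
$I{\left(k \right)} = 1$
$V{\left(O,Y \right)} = 1 + Y$ ($V{\left(O,Y \right)} = Y + 1 = 1 + Y$)
$\left(- \frac{526}{496} + V{\left(15,-33 \right)}\right)^{2} = \left(- \frac{526}{496} + \left(1 - 33\right)\right)^{2} = \left(\left(-526\right) \frac{1}{496} - 32\right)^{2} = \left(- \frac{263}{248} - 32\right)^{2} = \left(- \frac{8199}{248}\right)^{2} = \frac{67223601}{61504}$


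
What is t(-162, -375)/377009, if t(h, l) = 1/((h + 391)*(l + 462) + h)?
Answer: 1/7450074849 ≈ 1.3423e-10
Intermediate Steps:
t(h, l) = 1/(h + (391 + h)*(462 + l)) (t(h, l) = 1/((391 + h)*(462 + l) + h) = 1/(h + (391 + h)*(462 + l)))
t(-162, -375)/377009 = 1/((180642 + 391*(-375) + 463*(-162) - 162*(-375))*377009) = (1/377009)/(180642 - 146625 - 75006 + 60750) = (1/377009)/19761 = (1/19761)*(1/377009) = 1/7450074849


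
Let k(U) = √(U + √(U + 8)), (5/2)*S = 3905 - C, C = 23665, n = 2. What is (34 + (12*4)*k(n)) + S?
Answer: -7870 + 48*√(2 + √10) ≈ -7760.9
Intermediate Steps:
S = -7904 (S = 2*(3905 - 1*23665)/5 = 2*(3905 - 23665)/5 = (⅖)*(-19760) = -7904)
k(U) = √(U + √(8 + U))
(34 + (12*4)*k(n)) + S = (34 + (12*4)*√(2 + √(8 + 2))) - 7904 = (34 + 48*√(2 + √10)) - 7904 = -7870 + 48*√(2 + √10)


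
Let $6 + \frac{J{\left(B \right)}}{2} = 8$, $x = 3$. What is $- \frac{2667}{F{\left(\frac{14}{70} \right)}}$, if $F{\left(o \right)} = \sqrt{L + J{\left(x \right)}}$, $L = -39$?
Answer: $\frac{381 i \sqrt{35}}{5} \approx 450.81 i$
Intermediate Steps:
$J{\left(B \right)} = 4$ ($J{\left(B \right)} = -12 + 2 \cdot 8 = -12 + 16 = 4$)
$F{\left(o \right)} = i \sqrt{35}$ ($F{\left(o \right)} = \sqrt{-39 + 4} = \sqrt{-35} = i \sqrt{35}$)
$- \frac{2667}{F{\left(\frac{14}{70} \right)}} = - \frac{2667}{i \sqrt{35}} = - 2667 \left(- \frac{i \sqrt{35}}{35}\right) = \frac{381 i \sqrt{35}}{5}$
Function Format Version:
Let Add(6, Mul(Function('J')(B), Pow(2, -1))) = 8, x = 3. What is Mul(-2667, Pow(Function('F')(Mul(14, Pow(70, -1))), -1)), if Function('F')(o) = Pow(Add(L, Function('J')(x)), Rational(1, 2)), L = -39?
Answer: Mul(Rational(381, 5), I, Pow(35, Rational(1, 2))) ≈ Mul(450.81, I)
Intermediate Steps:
Function('J')(B) = 4 (Function('J')(B) = Add(-12, Mul(2, 8)) = Add(-12, 16) = 4)
Function('F')(o) = Mul(I, Pow(35, Rational(1, 2))) (Function('F')(o) = Pow(Add(-39, 4), Rational(1, 2)) = Pow(-35, Rational(1, 2)) = Mul(I, Pow(35, Rational(1, 2))))
Mul(-2667, Pow(Function('F')(Mul(14, Pow(70, -1))), -1)) = Mul(-2667, Pow(Mul(I, Pow(35, Rational(1, 2))), -1)) = Mul(-2667, Mul(Rational(-1, 35), I, Pow(35, Rational(1, 2)))) = Mul(Rational(381, 5), I, Pow(35, Rational(1, 2)))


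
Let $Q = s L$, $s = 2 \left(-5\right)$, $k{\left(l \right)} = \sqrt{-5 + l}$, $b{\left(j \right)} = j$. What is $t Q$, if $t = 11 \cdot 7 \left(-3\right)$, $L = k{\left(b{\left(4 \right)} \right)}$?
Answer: $2310 i \approx 2310.0 i$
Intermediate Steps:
$L = i$ ($L = \sqrt{-5 + 4} = \sqrt{-1} = i \approx 1.0 i$)
$s = -10$
$Q = - 10 i \approx - 10.0 i$
$t = -231$ ($t = 77 \left(-3\right) = -231$)
$t Q = - 231 \left(- 10 i\right) = 2310 i$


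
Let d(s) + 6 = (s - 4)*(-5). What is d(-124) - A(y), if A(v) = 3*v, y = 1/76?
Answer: 48181/76 ≈ 633.96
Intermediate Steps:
d(s) = 14 - 5*s (d(s) = -6 + (s - 4)*(-5) = -6 + (-4 + s)*(-5) = -6 + (20 - 5*s) = 14 - 5*s)
y = 1/76 ≈ 0.013158
d(-124) - A(y) = (14 - 5*(-124)) - 3/76 = (14 + 620) - 1*3/76 = 634 - 3/76 = 48181/76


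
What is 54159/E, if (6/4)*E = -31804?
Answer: -162477/63608 ≈ -2.5543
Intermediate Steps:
E = -63608/3 (E = (⅔)*(-31804) = -63608/3 ≈ -21203.)
54159/E = 54159/(-63608/3) = 54159*(-3/63608) = -162477/63608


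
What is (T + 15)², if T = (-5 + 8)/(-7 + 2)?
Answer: 5184/25 ≈ 207.36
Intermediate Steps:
T = -⅗ (T = 3/(-5) = 3*(-⅕) = -⅗ ≈ -0.60000)
(T + 15)² = (-⅗ + 15)² = (72/5)² = 5184/25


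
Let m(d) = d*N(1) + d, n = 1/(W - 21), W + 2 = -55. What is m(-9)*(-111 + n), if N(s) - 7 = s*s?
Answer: 233793/26 ≈ 8992.0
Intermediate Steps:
W = -57 (W = -2 - 55 = -57)
N(s) = 7 + s² (N(s) = 7 + s*s = 7 + s²)
n = -1/78 (n = 1/(-57 - 21) = 1/(-78) = -1/78 ≈ -0.012821)
m(d) = 9*d (m(d) = d*(7 + 1²) + d = d*(7 + 1) + d = d*8 + d = 8*d + d = 9*d)
m(-9)*(-111 + n) = (9*(-9))*(-111 - 1/78) = -81*(-8659/78) = 233793/26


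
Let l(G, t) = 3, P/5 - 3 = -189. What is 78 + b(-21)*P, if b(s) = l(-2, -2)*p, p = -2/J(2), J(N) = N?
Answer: 2868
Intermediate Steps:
P = -930 (P = 15 + 5*(-189) = 15 - 945 = -930)
p = -1 (p = -2/2 = -2*½ = -1)
b(s) = -3 (b(s) = 3*(-1) = -3)
78 + b(-21)*P = 78 - 3*(-930) = 78 + 2790 = 2868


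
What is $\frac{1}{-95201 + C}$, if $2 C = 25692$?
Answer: $- \frac{1}{82355} \approx -1.2143 \cdot 10^{-5}$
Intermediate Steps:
$C = 12846$ ($C = \frac{1}{2} \cdot 25692 = 12846$)
$\frac{1}{-95201 + C} = \frac{1}{-95201 + 12846} = \frac{1}{-82355} = - \frac{1}{82355}$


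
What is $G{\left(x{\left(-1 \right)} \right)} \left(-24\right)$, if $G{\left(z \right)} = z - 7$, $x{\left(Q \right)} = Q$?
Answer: $192$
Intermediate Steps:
$G{\left(z \right)} = -7 + z$ ($G{\left(z \right)} = z - 7 = -7 + z$)
$G{\left(x{\left(-1 \right)} \right)} \left(-24\right) = \left(-7 - 1\right) \left(-24\right) = \left(-8\right) \left(-24\right) = 192$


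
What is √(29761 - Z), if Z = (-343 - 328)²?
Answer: 24*I*√730 ≈ 648.44*I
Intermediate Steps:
Z = 450241 (Z = (-671)² = 450241)
√(29761 - Z) = √(29761 - 1*450241) = √(29761 - 450241) = √(-420480) = 24*I*√730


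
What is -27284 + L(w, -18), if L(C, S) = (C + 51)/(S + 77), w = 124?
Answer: -1609581/59 ≈ -27281.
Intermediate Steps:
L(C, S) = (51 + C)/(77 + S)
-27284 + L(w, -18) = -27284 + (51 + 124)/(77 - 18) = -27284 + 175/59 = -1609581/59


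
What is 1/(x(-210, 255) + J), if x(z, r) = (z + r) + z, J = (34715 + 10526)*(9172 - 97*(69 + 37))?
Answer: -1/50217675 ≈ -1.9913e-8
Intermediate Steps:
J = -50217510 (J = 45241*(9172 - 97*106) = 45241*(9172 - 10282) = 45241*(-1110) = -50217510)
x(z, r) = r + 2*z (x(z, r) = (r + z) + z = r + 2*z)
1/(x(-210, 255) + J) = 1/((255 + 2*(-210)) - 50217510) = 1/((255 - 420) - 50217510) = 1/(-165 - 50217510) = 1/(-50217675) = -1/50217675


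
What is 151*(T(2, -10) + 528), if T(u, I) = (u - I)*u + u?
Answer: 83654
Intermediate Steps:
T(u, I) = u + u*(u - I) (T(u, I) = u*(u - I) + u = u + u*(u - I))
151*(T(2, -10) + 528) = 151*(2*(1 + 2 - 1*(-10)) + 528) = 151*(2*(1 + 2 + 10) + 528) = 151*(2*13 + 528) = 151*(26 + 528) = 151*554 = 83654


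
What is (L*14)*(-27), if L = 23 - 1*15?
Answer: -3024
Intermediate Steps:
L = 8 (L = 23 - 15 = 8)
(L*14)*(-27) = (8*14)*(-27) = 112*(-27) = -3024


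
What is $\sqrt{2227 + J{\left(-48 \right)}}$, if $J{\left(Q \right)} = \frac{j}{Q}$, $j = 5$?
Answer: $\frac{\sqrt{320673}}{12} \approx 47.19$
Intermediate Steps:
$J{\left(Q \right)} = \frac{5}{Q}$
$\sqrt{2227 + J{\left(-48 \right)}} = \sqrt{2227 + \frac{5}{-48}} = \sqrt{2227 + 5 \left(- \frac{1}{48}\right)} = \sqrt{2227 - \frac{5}{48}} = \sqrt{\frac{106891}{48}} = \frac{\sqrt{320673}}{12}$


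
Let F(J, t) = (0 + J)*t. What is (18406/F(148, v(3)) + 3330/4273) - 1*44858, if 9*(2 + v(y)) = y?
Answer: -71037687737/1581010 ≈ -44932.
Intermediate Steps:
v(y) = -2 + y/9
F(J, t) = J*t
(18406/F(148, v(3)) + 3330/4273) - 1*44858 = (18406/((148*(-2 + (1/9)*3))) + 3330/4273) - 1*44858 = (18406/((148*(-2 + 1/3))) + 3330*(1/4273)) - 44858 = (18406/((148*(-5/3))) + 3330/4273) - 44858 = (18406/(-740/3) + 3330/4273) - 44858 = (18406*(-3/740) + 3330/4273) - 44858 = (-27609/370 + 3330/4273) - 44858 = -116741157/1581010 - 44858 = -71037687737/1581010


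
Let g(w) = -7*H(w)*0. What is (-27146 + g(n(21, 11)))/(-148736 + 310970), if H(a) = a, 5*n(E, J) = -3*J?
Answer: -13573/81117 ≈ -0.16733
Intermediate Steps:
n(E, J) = -3*J/5 (n(E, J) = (-3*J)/5 = -3*J/5)
g(w) = 0 (g(w) = -7*w*0 = 0)
(-27146 + g(n(21, 11)))/(-148736 + 310970) = (-27146 + 0)/(-148736 + 310970) = -27146/162234 = -27146*1/162234 = -13573/81117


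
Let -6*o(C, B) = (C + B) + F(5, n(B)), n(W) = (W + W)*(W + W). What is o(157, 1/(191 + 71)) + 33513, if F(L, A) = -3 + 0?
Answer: 52642087/1572 ≈ 33487.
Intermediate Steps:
n(W) = 4*W**2 (n(W) = (2*W)*(2*W) = 4*W**2)
F(L, A) = -3
o(C, B) = 1/2 - B/6 - C/6 (o(C, B) = -((C + B) - 3)/6 = -((B + C) - 3)/6 = -(-3 + B + C)/6 = 1/2 - B/6 - C/6)
o(157, 1/(191 + 71)) + 33513 = (1/2 - 1/(6*(191 + 71)) - 1/6*157) + 33513 = (1/2 - 1/6/262 - 157/6) + 33513 = (1/2 - 1/6*1/262 - 157/6) + 33513 = (1/2 - 1/1572 - 157/6) + 33513 = -40349/1572 + 33513 = 52642087/1572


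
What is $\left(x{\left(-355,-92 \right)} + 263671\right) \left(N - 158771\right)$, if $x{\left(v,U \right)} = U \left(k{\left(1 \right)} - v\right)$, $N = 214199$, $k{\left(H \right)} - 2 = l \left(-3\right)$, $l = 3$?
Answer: $12840173340$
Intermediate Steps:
$k{\left(H \right)} = -7$ ($k{\left(H \right)} = 2 + 3 \left(-3\right) = 2 - 9 = -7$)
$x{\left(v,U \right)} = U \left(-7 - v\right)$
$\left(x{\left(-355,-92 \right)} + 263671\right) \left(N - 158771\right) = \left(\left(-1\right) \left(-92\right) \left(7 - 355\right) + 263671\right) \left(214199 - 158771\right) = \left(\left(-1\right) \left(-92\right) \left(-348\right) + 263671\right) 55428 = \left(-32016 + 263671\right) 55428 = 231655 \cdot 55428 = 12840173340$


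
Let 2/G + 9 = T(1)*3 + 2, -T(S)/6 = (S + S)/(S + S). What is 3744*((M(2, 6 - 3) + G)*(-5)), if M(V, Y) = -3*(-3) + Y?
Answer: -1115712/5 ≈ -2.2314e+5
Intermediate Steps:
T(S) = -6 (T(S) = -6*(S + S)/(S + S) = -6*2*S/(2*S) = -6*2*S*1/(2*S) = -6*1 = -6)
M(V, Y) = 9 + Y
G = -2/25 (G = 2/(-9 + (-6*3 + 2)) = 2/(-9 + (-18 + 2)) = 2/(-9 - 16) = 2/(-25) = 2*(-1/25) = -2/25 ≈ -0.080000)
3744*((M(2, 6 - 3) + G)*(-5)) = 3744*(((9 + (6 - 3)) - 2/25)*(-5)) = 3744*(((9 + 3) - 2/25)*(-5)) = 3744*((12 - 2/25)*(-5)) = 3744*((298/25)*(-5)) = 3744*(-298/5) = -1115712/5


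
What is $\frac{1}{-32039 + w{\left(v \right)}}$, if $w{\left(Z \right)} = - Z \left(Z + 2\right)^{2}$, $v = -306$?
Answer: $\frac{1}{28247257} \approx 3.5402 \cdot 10^{-8}$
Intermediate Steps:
$w{\left(Z \right)} = - Z \left(2 + Z\right)^{2}$
$\frac{1}{-32039 + w{\left(v \right)}} = \frac{1}{-32039 - - 306 \left(2 - 306\right)^{2}} = \frac{1}{-32039 - - 306 \left(-304\right)^{2}} = \frac{1}{-32039 - \left(-306\right) 92416} = \frac{1}{-32039 + 28279296} = \frac{1}{28247257}$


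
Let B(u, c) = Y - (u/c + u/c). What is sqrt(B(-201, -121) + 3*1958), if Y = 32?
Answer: 28*sqrt(911)/11 ≈ 76.829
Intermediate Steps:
B(u, c) = 32 - 2*u/c (B(u, c) = 32 - (u/c + u/c) = 32 - 2*u/c)
sqrt(B(-201, -121) + 3*1958) = sqrt((32 - 2*(-201)/(-121)) + 3*1958) = sqrt((32 - 2*(-201)*(-1/121)) + 5874) = sqrt((32 - 402/121) + 5874) = sqrt(3470/121 + 5874) = sqrt(714224/121) = 28*sqrt(911)/11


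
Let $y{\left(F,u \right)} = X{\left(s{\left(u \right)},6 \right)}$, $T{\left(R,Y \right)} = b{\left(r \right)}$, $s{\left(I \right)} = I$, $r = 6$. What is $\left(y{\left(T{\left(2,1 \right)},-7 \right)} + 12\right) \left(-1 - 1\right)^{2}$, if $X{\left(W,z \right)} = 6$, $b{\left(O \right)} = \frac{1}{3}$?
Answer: $72$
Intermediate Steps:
$b{\left(O \right)} = \frac{1}{3}$
$T{\left(R,Y \right)} = \frac{1}{3}$
$y{\left(F,u \right)} = 6$
$\left(y{\left(T{\left(2,1 \right)},-7 \right)} + 12\right) \left(-1 - 1\right)^{2} = \left(6 + 12\right) \left(-1 - 1\right)^{2} = 18 \left(-2\right)^{2} = 18 \cdot 4 = 72$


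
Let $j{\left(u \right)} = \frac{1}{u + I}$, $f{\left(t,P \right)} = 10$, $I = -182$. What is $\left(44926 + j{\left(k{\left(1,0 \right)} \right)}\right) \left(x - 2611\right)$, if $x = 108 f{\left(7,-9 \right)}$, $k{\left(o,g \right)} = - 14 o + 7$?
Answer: $- \frac{12999740903}{189} \approx -6.8782 \cdot 10^{7}$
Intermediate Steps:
$k{\left(o,g \right)} = 7 - 14 o$
$j{\left(u \right)} = \frac{1}{-182 + u}$ ($j{\left(u \right)} = \frac{1}{u - 182} = \frac{1}{-182 + u}$)
$x = 1080$ ($x = 108 \cdot 10 = 1080$)
$\left(44926 + j{\left(k{\left(1,0 \right)} \right)}\right) \left(x - 2611\right) = \left(44926 + \frac{1}{-182 + \left(7 - 14\right)}\right) \left(1080 - 2611\right) = \left(44926 + \frac{1}{-182 + \left(7 - 14\right)}\right) \left(-1531\right) = \left(44926 + \frac{1}{-182 - 7}\right) \left(-1531\right) = \left(44926 + \frac{1}{-189}\right) \left(-1531\right) = \left(44926 - \frac{1}{189}\right) \left(-1531\right) = \frac{8491013}{189} \left(-1531\right) = - \frac{12999740903}{189}$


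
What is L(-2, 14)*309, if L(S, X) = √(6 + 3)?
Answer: 927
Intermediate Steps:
L(S, X) = 3 (L(S, X) = √9 = 3)
L(-2, 14)*309 = 3*309 = 927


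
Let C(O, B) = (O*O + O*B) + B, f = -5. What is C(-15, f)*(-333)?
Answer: -98235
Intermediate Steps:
C(O, B) = B + O² + B*O (C(O, B) = (O² + B*O) + B = B + O² + B*O)
C(-15, f)*(-333) = (-5 + (-15)² - 5*(-15))*(-333) = (-5 + 225 + 75)*(-333) = 295*(-333) = -98235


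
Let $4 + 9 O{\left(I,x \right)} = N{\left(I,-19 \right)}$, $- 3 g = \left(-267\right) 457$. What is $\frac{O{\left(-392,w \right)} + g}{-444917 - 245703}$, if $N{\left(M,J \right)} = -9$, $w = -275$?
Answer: $- \frac{13073}{221985} \approx -0.058891$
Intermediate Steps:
$g = 40673$ ($g = - \frac{\left(-267\right) 457}{3} = \left(- \frac{1}{3}\right) \left(-122019\right) = 40673$)
$O{\left(I,x \right)} = - \frac{13}{9}$ ($O{\left(I,x \right)} = - \frac{4}{9} + \frac{1}{9} \left(-9\right) = - \frac{4}{9} - 1 = - \frac{13}{9}$)
$\frac{O{\left(-392,w \right)} + g}{-444917 - 245703} = \frac{- \frac{13}{9} + 40673}{-444917 - 245703} = \frac{366044}{9 \left(-690620\right)} = \frac{366044}{9} \left(- \frac{1}{690620}\right) = - \frac{13073}{221985}$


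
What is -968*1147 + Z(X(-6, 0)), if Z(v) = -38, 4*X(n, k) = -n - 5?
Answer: -1110334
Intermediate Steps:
X(n, k) = -5/4 - n/4 (X(n, k) = (-n - 5)/4 = (-5 - n)/4 = -5/4 - n/4)
-968*1147 + Z(X(-6, 0)) = -968*1147 - 38 = -1110296 - 38 = -1110334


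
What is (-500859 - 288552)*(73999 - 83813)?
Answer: 7747279554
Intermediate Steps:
(-500859 - 288552)*(73999 - 83813) = -789411*(-9814) = 7747279554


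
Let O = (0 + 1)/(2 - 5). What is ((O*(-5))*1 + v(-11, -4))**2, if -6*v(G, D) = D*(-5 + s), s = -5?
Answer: 25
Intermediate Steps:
v(G, D) = 5*D/3 (v(G, D) = -D*(-5 - 5)/6 = -D*(-10)/6 = -(-5)*D/3 = 5*D/3)
O = -1/3 (O = 1/(-3) = 1*(-1/3) = -1/3 ≈ -0.33333)
((O*(-5))*1 + v(-11, -4))**2 = (-1/3*(-5)*1 + (5/3)*(-4))**2 = ((5/3)*1 - 20/3)**2 = (5/3 - 20/3)**2 = (-5)**2 = 25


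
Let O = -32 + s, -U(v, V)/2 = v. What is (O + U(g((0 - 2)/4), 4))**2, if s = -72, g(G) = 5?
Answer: 12996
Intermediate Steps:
U(v, V) = -2*v
O = -104 (O = -32 - 72 = -104)
(O + U(g((0 - 2)/4), 4))**2 = (-104 - 2*5)**2 = (-104 - 10)**2 = (-114)**2 = 12996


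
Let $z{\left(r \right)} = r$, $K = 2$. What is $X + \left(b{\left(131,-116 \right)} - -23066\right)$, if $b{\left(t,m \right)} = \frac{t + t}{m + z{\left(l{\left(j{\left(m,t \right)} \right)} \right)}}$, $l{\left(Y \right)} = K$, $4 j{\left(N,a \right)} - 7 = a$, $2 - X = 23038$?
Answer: $\frac{1579}{57} \approx 27.702$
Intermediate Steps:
$X = -23036$ ($X = 2 - 23038 = -23036$)
$j{\left(N,a \right)} = \frac{7}{4} + \frac{a}{4}$
$l{\left(Y \right)} = 2$
$b{\left(t,m \right)} = \frac{2 t}{2 + m}$ ($b{\left(t,m \right)} = \frac{t + t}{m + 2} = \frac{2 t}{2 + m}$)
$X + \left(b{\left(131,-116 \right)} - -23066\right) = -23036 + \left(2 \cdot 131 \frac{1}{2 - 116} - -23066\right) = -23036 + \left(2 \cdot 131 \frac{1}{-114} + 23066\right) = -23036 + \left(2 \cdot 131 \left(- \frac{1}{114}\right) + 23066\right) = -23036 + \left(- \frac{131}{57} + 23066\right) = -23036 + \frac{1314631}{57} = \frac{1579}{57}$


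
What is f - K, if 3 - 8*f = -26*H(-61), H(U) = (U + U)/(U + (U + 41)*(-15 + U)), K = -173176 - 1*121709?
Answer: 3441898925/11672 ≈ 2.9489e+5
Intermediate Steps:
K = -294885 (K = -173176 - 121709 = -294885)
H(U) = 2*U/(U + (-15 + U)*(41 + U)) (H(U) = (2*U)/(U + (41 + U)*(-15 + U)) = (2*U)/(U + (-15 + U)*(41 + U)) = 2*U/(U + (-15 + U)*(41 + U)))
f = 1205/11672 (f = 3/8 - (-13)*2*(-61)/(-615 + (-61)² + 27*(-61))/4 = 3/8 - (-13)*2*(-61)/(-615 + 3721 - 1647)/4 = 3/8 - (-13)*2*(-61)/1459/4 = 3/8 - (-13)*2*(-61)*(1/1459)/4 = 3/8 - (-13)*(-122)/(4*1459) = 3/8 - ⅛*3172/1459 = 3/8 - 793/2918 = 1205/11672 ≈ 0.10324)
f - K = 1205/11672 - 1*(-294885) = 1205/11672 + 294885 = 3441898925/11672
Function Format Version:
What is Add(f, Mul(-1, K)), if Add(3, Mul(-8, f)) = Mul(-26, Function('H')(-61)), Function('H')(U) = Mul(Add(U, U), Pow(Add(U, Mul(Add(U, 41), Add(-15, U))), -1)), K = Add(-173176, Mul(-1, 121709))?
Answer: Rational(3441898925, 11672) ≈ 2.9489e+5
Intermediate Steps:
K = -294885 (K = Add(-173176, -121709) = -294885)
Function('H')(U) = Mul(2, U, Pow(Add(U, Mul(Add(-15, U), Add(41, U))), -1)) (Function('H')(U) = Mul(Mul(2, U), Pow(Add(U, Mul(Add(41, U), Add(-15, U))), -1)) = Mul(Mul(2, U), Pow(Add(U, Mul(Add(-15, U), Add(41, U))), -1)) = Mul(2, U, Pow(Add(U, Mul(Add(-15, U), Add(41, U))), -1)))
f = Rational(1205, 11672) (f = Add(Rational(3, 8), Mul(Rational(-1, 8), Mul(-26, Mul(2, -61, Pow(Add(-615, Pow(-61, 2), Mul(27, -61)), -1))))) = Add(Rational(3, 8), Mul(Rational(-1, 8), Mul(-26, Mul(2, -61, Pow(Add(-615, 3721, -1647), -1))))) = Add(Rational(3, 8), Mul(Rational(-1, 8), Mul(-26, Mul(2, -61, Pow(1459, -1))))) = Add(Rational(3, 8), Mul(Rational(-1, 8), Mul(-26, Mul(2, -61, Rational(1, 1459))))) = Add(Rational(3, 8), Mul(Rational(-1, 8), Mul(-26, Rational(-122, 1459)))) = Add(Rational(3, 8), Mul(Rational(-1, 8), Rational(3172, 1459))) = Add(Rational(3, 8), Rational(-793, 2918)) = Rational(1205, 11672) ≈ 0.10324)
Add(f, Mul(-1, K)) = Add(Rational(1205, 11672), Mul(-1, -294885)) = Add(Rational(1205, 11672), 294885) = Rational(3441898925, 11672)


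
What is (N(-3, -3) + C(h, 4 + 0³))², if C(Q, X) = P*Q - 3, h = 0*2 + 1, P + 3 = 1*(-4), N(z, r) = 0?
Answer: 100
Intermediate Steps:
P = -7 (P = -3 + 1*(-4) = -3 - 4 = -7)
h = 1 (h = 0 + 1 = 1)
C(Q, X) = -3 - 7*Q (C(Q, X) = -7*Q - 3 = -3 - 7*Q)
(N(-3, -3) + C(h, 4 + 0³))² = (0 + (-3 - 7*1))² = (0 + (-3 - 7))² = (0 - 10)² = (-10)² = 100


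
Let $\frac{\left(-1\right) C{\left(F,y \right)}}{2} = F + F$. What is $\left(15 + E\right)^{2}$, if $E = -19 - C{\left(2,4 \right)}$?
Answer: $16$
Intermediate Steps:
$C{\left(F,y \right)} = - 4 F$ ($C{\left(F,y \right)} = - 2 \left(F + F\right) = - 2 \cdot 2 F = - 4 F$)
$E = -11$ ($E = -19 - \left(-4\right) 2 = -19 - -8 = -19 + 8 = -11$)
$\left(15 + E\right)^{2} = \left(15 - 11\right)^{2} = 4^{2} = 16$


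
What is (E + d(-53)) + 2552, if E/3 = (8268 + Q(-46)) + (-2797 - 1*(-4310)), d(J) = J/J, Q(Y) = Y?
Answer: 31758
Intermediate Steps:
d(J) = 1
E = 29205 (E = 3*((8268 - 46) + (-2797 - 1*(-4310))) = 3*(8222 + (-2797 + 4310)) = 3*(8222 + 1513) = 3*9735 = 29205)
(E + d(-53)) + 2552 = (29205 + 1) + 2552 = 29206 + 2552 = 31758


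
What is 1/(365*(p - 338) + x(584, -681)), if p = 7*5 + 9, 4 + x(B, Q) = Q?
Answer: -1/107995 ≈ -9.2597e-6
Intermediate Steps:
x(B, Q) = -4 + Q
p = 44 (p = 35 + 9 = 44)
1/(365*(p - 338) + x(584, -681)) = 1/(365*(44 - 338) + (-4 - 681)) = 1/(365*(-294) - 685) = 1/(-107310 - 685) = 1/(-107995) = -1/107995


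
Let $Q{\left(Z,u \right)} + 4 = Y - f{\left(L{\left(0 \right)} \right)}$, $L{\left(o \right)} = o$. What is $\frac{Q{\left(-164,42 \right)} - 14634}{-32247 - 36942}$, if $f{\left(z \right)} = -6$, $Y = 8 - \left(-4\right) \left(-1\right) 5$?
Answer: $\frac{14644}{69189} \approx 0.21165$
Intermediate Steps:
$Y = -12$ ($Y = 8 - 4 \cdot 5 = 8 - 20 = -12$)
$Q{\left(Z,u \right)} = -10$ ($Q{\left(Z,u \right)} = -4 - 6 = -10$)
$\frac{Q{\left(-164,42 \right)} - 14634}{-32247 - 36942} = \frac{-10 - 14634}{-32247 - 36942} = - \frac{14644}{-69189} = \left(-14644\right) \left(- \frac{1}{69189}\right) = \frac{14644}{69189}$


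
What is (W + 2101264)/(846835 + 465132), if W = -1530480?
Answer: 570784/1311967 ≈ 0.43506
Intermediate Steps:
(W + 2101264)/(846835 + 465132) = (-1530480 + 2101264)/(846835 + 465132) = 570784/1311967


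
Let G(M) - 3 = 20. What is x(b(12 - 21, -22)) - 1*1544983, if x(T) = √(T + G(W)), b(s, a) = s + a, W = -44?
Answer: -1544983 + 2*I*√2 ≈ -1.545e+6 + 2.8284*I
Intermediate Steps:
G(M) = 23 (G(M) = 3 + 20 = 23)
b(s, a) = a + s
x(T) = √(23 + T) (x(T) = √(T + 23) = √(23 + T))
x(b(12 - 21, -22)) - 1*1544983 = √(23 + (-22 + (12 - 21))) - 1*1544983 = √(23 + (-22 - 9)) - 1544983 = √(23 - 31) - 1544983 = √(-8) - 1544983 = 2*I*√2 - 1544983 = -1544983 + 2*I*√2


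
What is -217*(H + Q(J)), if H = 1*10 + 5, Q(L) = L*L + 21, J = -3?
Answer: -9765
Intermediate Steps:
Q(L) = 21 + L**2 (Q(L) = L**2 + 21 = 21 + L**2)
H = 15 (H = 10 + 5 = 15)
-217*(H + Q(J)) = -217*(15 + (21 + (-3)**2)) = -217*(15 + (21 + 9)) = -217*(15 + 30) = -217*45 = -9765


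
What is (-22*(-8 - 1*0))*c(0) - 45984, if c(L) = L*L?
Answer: -45984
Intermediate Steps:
c(L) = L²
(-22*(-8 - 1*0))*c(0) - 45984 = -22*(-8 - 1*0)*0² - 45984 = -22*(-8 + 0)*0 - 45984 = -22*(-8)*0 - 45984 = 176*0 - 45984 = 0 - 45984 = -45984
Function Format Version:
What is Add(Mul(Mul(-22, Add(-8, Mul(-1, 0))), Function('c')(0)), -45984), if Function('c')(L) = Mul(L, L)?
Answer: -45984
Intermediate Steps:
Function('c')(L) = Pow(L, 2)
Add(Mul(Mul(-22, Add(-8, Mul(-1, 0))), Function('c')(0)), -45984) = Add(Mul(Mul(-22, Add(-8, Mul(-1, 0))), Pow(0, 2)), -45984) = Add(Mul(Mul(-22, Add(-8, 0)), 0), -45984) = Add(Mul(Mul(-22, -8), 0), -45984) = Add(Mul(176, 0), -45984) = Add(0, -45984) = -45984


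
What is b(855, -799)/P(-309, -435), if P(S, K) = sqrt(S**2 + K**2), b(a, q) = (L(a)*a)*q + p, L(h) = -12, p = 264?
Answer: 1366334*sqrt(31634)/15817 ≈ 15364.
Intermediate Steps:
b(a, q) = 264 - 12*a*q (b(a, q) = (-12*a)*q + 264 = -12*a*q + 264 = 264 - 12*a*q)
P(S, K) = sqrt(K**2 + S**2)
b(855, -799)/P(-309, -435) = (264 - 12*855*(-799))/(sqrt((-435)**2 + (-309)**2)) = (264 + 8197740)/(sqrt(189225 + 95481)) = 8198004/(sqrt(284706)) = 8198004/((3*sqrt(31634))) = 8198004*(sqrt(31634)/94902) = 1366334*sqrt(31634)/15817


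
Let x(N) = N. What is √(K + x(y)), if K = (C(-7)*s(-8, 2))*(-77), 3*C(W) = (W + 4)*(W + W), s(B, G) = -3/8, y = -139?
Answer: √1061/2 ≈ 16.286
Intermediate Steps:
s(B, G) = -3/8 (s(B, G) = -3*⅛ = -3/8)
C(W) = 2*W*(4 + W)/3 (C(W) = ((W + 4)*(W + W))/3 = ((4 + W)*(2*W))/3 = (2*W*(4 + W))/3 = 2*W*(4 + W)/3)
K = 1617/4 (K = (((⅔)*(-7)*(4 - 7))*(-3/8))*(-77) = (((⅔)*(-7)*(-3))*(-3/8))*(-77) = (14*(-3/8))*(-77) = -21/4*(-77) = 1617/4 ≈ 404.25)
√(K + x(y)) = √(1617/4 - 139) = √(1061/4) = √1061/2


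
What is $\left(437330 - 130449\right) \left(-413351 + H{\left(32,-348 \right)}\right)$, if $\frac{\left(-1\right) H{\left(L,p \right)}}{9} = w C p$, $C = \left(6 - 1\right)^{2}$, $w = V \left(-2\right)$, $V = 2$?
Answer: $-222964697431$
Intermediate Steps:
$w = -4$ ($w = 2 \left(-2\right) = -4$)
$C = 25$ ($C = 5^{2} = 25$)
$H{\left(L,p \right)} = 900 p$ ($H{\left(L,p \right)} = - 9 \left(-4\right) 25 p = - 9 \left(- 100 p\right) = 900 p$)
$\left(437330 - 130449\right) \left(-413351 + H{\left(32,-348 \right)}\right) = \left(437330 - 130449\right) \left(-413351 + 900 \left(-348\right)\right) = 306881 \left(-413351 - 313200\right) = 306881 \left(-726551\right) = -222964697431$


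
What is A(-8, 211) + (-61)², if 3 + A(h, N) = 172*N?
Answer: 40010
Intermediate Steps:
A(h, N) = -3 + 172*N
A(-8, 211) + (-61)² = (-3 + 172*211) + (-61)² = (-3 + 36292) + 3721 = 36289 + 3721 = 40010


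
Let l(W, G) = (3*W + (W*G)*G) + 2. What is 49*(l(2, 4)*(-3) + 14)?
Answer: -5194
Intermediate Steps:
l(W, G) = 2 + 3*W + W*G² (l(W, G) = (3*W + (G*W)*G) + 2 = (3*W + W*G²) + 2 = 2 + 3*W + W*G²)
49*(l(2, 4)*(-3) + 14) = 49*((2 + 3*2 + 2*4²)*(-3) + 14) = 49*((2 + 6 + 2*16)*(-3) + 14) = 49*((2 + 6 + 32)*(-3) + 14) = 49*(40*(-3) + 14) = 49*(-120 + 14) = 49*(-106) = -5194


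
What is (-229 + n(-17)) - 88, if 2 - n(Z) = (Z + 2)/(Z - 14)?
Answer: -9780/31 ≈ -315.48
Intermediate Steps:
n(Z) = 2 - (2 + Z)/(-14 + Z) (n(Z) = 2 - (Z + 2)/(Z - 14) = 2 - (2 + Z)/(-14 + Z))
(-229 + n(-17)) - 88 = (-229 + (-30 - 17)/(-14 - 17)) - 88 = (-229 - 47/(-31)) - 88 = (-229 - 1/31*(-47)) - 88 = (-229 + 47/31) - 88 = -7052/31 - 88 = -9780/31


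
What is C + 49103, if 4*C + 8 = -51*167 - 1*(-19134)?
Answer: 207021/4 ≈ 51755.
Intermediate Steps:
C = 10609/4 (C = -2 + (-51*167 - 1*(-19134))/4 = -2 + (-8517 + 19134)/4 = -2 + (¼)*10617 = -2 + 10617/4 = 10609/4 ≈ 2652.3)
C + 49103 = 10609/4 + 49103 = 207021/4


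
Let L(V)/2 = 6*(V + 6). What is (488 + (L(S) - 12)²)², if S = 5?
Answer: 221652544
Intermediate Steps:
L(V) = 72 + 12*V (L(V) = 2*(6*(V + 6)) = 2*(6*(6 + V)) = 2*(36 + 6*V) = 72 + 12*V)
(488 + (L(S) - 12)²)² = (488 + ((72 + 12*5) - 12)²)² = (488 + ((72 + 60) - 12)²)² = (488 + (132 - 12)²)² = (488 + 120²)² = (488 + 14400)² = 14888² = 221652544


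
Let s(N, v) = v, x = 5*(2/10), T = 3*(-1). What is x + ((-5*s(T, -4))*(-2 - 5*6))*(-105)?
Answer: 67201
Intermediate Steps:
T = -3
x = 1 (x = 5*(2*(1/10)) = 5*(1/5) = 1)
x + ((-5*s(T, -4))*(-2 - 5*6))*(-105) = 1 + ((-5*(-4))*(-2 - 5*6))*(-105) = 1 + (20*(-2 - 30))*(-105) = 1 + (20*(-32))*(-105) = 1 - 640*(-105) = 1 + 67200 = 67201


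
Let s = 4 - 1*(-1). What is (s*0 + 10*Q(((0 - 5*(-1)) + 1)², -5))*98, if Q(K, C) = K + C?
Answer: 30380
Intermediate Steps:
Q(K, C) = C + K
s = 5 (s = 4 + 1 = 5)
(s*0 + 10*Q(((0 - 5*(-1)) + 1)², -5))*98 = (5*0 + 10*(-5 + ((0 - 5*(-1)) + 1)²))*98 = (0 + 10*(-5 + ((0 + 5) + 1)²))*98 = (0 + 10*(-5 + (5 + 1)²))*98 = (0 + 10*(-5 + 6²))*98 = (0 + 10*(-5 + 36))*98 = (0 + 10*31)*98 = (0 + 310)*98 = 310*98 = 30380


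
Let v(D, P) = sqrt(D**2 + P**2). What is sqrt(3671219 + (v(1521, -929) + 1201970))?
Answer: sqrt(4873189 + sqrt(3176482)) ≈ 2207.9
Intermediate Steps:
sqrt(3671219 + (v(1521, -929) + 1201970)) = sqrt(3671219 + (sqrt(1521**2 + (-929)**2) + 1201970)) = sqrt(3671219 + (sqrt(2313441 + 863041) + 1201970)) = sqrt(3671219 + (sqrt(3176482) + 1201970)) = sqrt(3671219 + (1201970 + sqrt(3176482))) = sqrt(4873189 + sqrt(3176482))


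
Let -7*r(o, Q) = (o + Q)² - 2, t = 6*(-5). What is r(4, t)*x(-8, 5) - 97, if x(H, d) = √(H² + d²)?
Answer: -97 - 674*√89/7 ≈ -1005.4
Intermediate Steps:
t = -30
r(o, Q) = 2/7 - (Q + o)²/7 (r(o, Q) = -((o + Q)² - 2)/7 = -((Q + o)² - 2)/7 = -(-2 + (Q + o)²)/7 = 2/7 - (Q + o)²/7)
r(4, t)*x(-8, 5) - 97 = (2/7 - (-30 + 4)²/7)*√((-8)² + 5²) - 97 = (2/7 - ⅐*(-26)²)*√(64 + 25) - 97 = (2/7 - ⅐*676)*√89 - 97 = (2/7 - 676/7)*√89 - 97 = -674*√89/7 - 97 = -97 - 674*√89/7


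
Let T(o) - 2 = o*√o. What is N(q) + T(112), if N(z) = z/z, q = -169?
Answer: 3 + 448*√7 ≈ 1188.3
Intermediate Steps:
N(z) = 1
T(o) = 2 + o^(3/2) (T(o) = 2 + o*√o = 2 + o^(3/2))
N(q) + T(112) = 1 + (2 + 112^(3/2)) = 1 + (2 + 448*√7) = 3 + 448*√7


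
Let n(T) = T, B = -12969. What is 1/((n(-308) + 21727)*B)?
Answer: -1/277783011 ≈ -3.5999e-9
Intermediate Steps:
1/((n(-308) + 21727)*B) = 1/((-308 + 21727)*(-12969)) = -1/12969/21419 = (1/21419)*(-1/12969) = -1/277783011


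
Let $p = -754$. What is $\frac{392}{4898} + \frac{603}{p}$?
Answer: $- \frac{1328963}{1846546} \approx -0.7197$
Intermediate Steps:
$\frac{392}{4898} + \frac{603}{p} = \frac{392}{4898} + \frac{603}{-754} = 392 \cdot \frac{1}{4898} + 603 \left(- \frac{1}{754}\right) = \frac{196}{2449} - \frac{603}{754} = - \frac{1328963}{1846546}$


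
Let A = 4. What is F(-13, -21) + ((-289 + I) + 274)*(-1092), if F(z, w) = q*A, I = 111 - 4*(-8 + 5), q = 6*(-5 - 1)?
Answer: -118080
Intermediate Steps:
q = -36 (q = 6*(-6) = -36)
I = 123 (I = 111 - 4*(-3) = 111 + 12 = 123)
F(z, w) = -144 (F(z, w) = -36*4 = -144)
F(-13, -21) + ((-289 + I) + 274)*(-1092) = -144 + ((-289 + 123) + 274)*(-1092) = -144 + (-166 + 274)*(-1092) = -144 + 108*(-1092) = -144 - 117936 = -118080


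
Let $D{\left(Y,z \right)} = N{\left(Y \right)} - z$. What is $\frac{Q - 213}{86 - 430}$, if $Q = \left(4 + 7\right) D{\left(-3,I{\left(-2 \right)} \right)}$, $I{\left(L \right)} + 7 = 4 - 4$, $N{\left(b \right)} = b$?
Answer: $\frac{169}{344} \approx 0.49128$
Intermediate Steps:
$I{\left(L \right)} = -7$ ($I{\left(L \right)} = -7 + \left(4 - 4\right) = -7 + 0 = -7$)
$D{\left(Y,z \right)} = Y - z$
$Q = 44$ ($Q = \left(4 + 7\right) \left(-3 - -7\right) = 11 \left(-3 + 7\right) = 11 \cdot 4 = 44$)
$\frac{Q - 213}{86 - 430} = \frac{44 - 213}{86 - 430} = - \frac{169}{-344} = \left(-169\right) \left(- \frac{1}{344}\right) = \frac{169}{344}$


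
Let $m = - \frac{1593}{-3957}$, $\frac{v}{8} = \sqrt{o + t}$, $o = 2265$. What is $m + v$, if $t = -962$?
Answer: $\frac{531}{1319} + 8 \sqrt{1303} \approx 289.18$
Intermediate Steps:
$v = 8 \sqrt{1303}$ ($v = 8 \sqrt{2265 - 962} = 8 \sqrt{1303} \approx 288.78$)
$m = \frac{531}{1319}$ ($m = \left(-1593\right) \left(- \frac{1}{3957}\right) = \frac{531}{1319} \approx 0.40258$)
$m + v = \frac{531}{1319} + 8 \sqrt{1303}$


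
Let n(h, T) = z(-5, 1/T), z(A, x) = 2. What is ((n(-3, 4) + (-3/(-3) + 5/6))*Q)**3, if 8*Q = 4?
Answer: 12167/1728 ≈ 7.0411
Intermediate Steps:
Q = 1/2 (Q = (1/8)*4 = 1/2 ≈ 0.50000)
n(h, T) = 2
((n(-3, 4) + (-3/(-3) + 5/6))*Q)**3 = ((2 + (-3/(-3) + 5/6))*(1/2))**3 = ((2 + (-3*(-1/3) + 5*(1/6)))*(1/2))**3 = ((2 + (1 + 5/6))*(1/2))**3 = ((2 + 11/6)*(1/2))**3 = ((23/6)*(1/2))**3 = (23/12)**3 = 12167/1728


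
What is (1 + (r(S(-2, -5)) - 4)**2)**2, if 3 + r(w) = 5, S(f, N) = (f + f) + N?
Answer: 25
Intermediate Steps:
S(f, N) = N + 2*f (S(f, N) = 2*f + N = N + 2*f)
r(w) = 2 (r(w) = -3 + 5 = 2)
(1 + (r(S(-2, -5)) - 4)**2)**2 = (1 + (2 - 4)**2)**2 = (1 + (-2)**2)**2 = (1 + 4)**2 = 5**2 = 25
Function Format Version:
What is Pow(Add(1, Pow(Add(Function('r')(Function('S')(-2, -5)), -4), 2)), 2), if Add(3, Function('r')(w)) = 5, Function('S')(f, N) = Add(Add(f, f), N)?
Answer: 25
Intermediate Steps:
Function('S')(f, N) = Add(N, Mul(2, f)) (Function('S')(f, N) = Add(Mul(2, f), N) = Add(N, Mul(2, f)))
Function('r')(w) = 2 (Function('r')(w) = Add(-3, 5) = 2)
Pow(Add(1, Pow(Add(Function('r')(Function('S')(-2, -5)), -4), 2)), 2) = Pow(Add(1, Pow(Add(2, -4), 2)), 2) = Pow(Add(1, Pow(-2, 2)), 2) = Pow(Add(1, 4), 2) = Pow(5, 2) = 25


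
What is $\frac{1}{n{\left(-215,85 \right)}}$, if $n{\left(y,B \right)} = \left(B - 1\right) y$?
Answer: $- \frac{1}{18060} \approx -5.5371 \cdot 10^{-5}$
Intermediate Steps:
$n{\left(y,B \right)} = y \left(-1 + B\right)$ ($n{\left(y,B \right)} = \left(-1 + B\right) y = y \left(-1 + B\right)$)
$\frac{1}{n{\left(-215,85 \right)}} = \frac{1}{\left(-215\right) \left(-1 + 85\right)} = \frac{1}{\left(-215\right) 84} = \frac{1}{-18060} = - \frac{1}{18060}$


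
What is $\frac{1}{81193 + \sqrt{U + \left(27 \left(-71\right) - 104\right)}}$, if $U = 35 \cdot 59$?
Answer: $\frac{81193}{6592303205} - \frac{2 \sqrt{11}}{6592303205} \approx 1.2315 \cdot 10^{-5}$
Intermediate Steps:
$U = 2065$
$\frac{1}{81193 + \sqrt{U + \left(27 \left(-71\right) - 104\right)}} = \frac{1}{81193 + \sqrt{2065 + \left(27 \left(-71\right) - 104\right)}} = \frac{1}{81193 + \sqrt{2065 - 2021}} = \frac{1}{81193 + \sqrt{44}} = \frac{1}{81193 + 2 \sqrt{11}}$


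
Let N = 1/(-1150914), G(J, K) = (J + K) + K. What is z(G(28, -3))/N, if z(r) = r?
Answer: -25320108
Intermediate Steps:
G(J, K) = J + 2*K
N = -1/1150914 ≈ -8.6887e-7
z(G(28, -3))/N = (28 + 2*(-3))/(-1/1150914) = (28 - 6)*(-1150914) = 22*(-1150914) = -25320108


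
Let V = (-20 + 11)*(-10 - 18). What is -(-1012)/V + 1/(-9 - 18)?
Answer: 752/189 ≈ 3.9788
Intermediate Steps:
V = 252 (V = -9*(-28) = 252)
-(-1012)/V + 1/(-9 - 18) = -(-1012)/252 + 1/(-9 - 18) = -(-1012)/252 + 1/(-27) = -46*(-11/126) - 1/27 = 253/63 - 1/27 = 752/189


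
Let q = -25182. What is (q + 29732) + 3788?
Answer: 8338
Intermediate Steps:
(q + 29732) + 3788 = (-25182 + 29732) + 3788 = 4550 + 3788 = 8338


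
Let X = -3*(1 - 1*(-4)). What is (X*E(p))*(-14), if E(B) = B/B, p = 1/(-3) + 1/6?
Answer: 210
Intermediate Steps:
p = -⅙ (p = 1*(-⅓) + 1*(⅙) = -⅓ + ⅙ = -⅙ ≈ -0.16667)
E(B) = 1
X = -15 (X = -3*(1 + 4) = -3*5 = -15)
(X*E(p))*(-14) = -15*1*(-14) = -15*(-14) = 210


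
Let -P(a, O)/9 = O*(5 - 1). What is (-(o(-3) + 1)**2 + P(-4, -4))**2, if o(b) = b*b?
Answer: 1936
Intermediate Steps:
P(a, O) = -36*O (P(a, O) = -9*O*(5 - 1) = -9*O*4 = -36*O)
o(b) = b**2
(-(o(-3) + 1)**2 + P(-4, -4))**2 = (-((-3)**2 + 1)**2 - 36*(-4))**2 = (-(9 + 1)**2 + 144)**2 = (-1*10**2 + 144)**2 = (-1*100 + 144)**2 = (-100 + 144)**2 = 44**2 = 1936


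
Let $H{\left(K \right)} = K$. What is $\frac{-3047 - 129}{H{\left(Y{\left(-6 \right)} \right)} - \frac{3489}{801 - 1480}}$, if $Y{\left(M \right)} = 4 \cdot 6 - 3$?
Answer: $- \frac{539126}{4437} \approx -121.51$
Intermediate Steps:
$Y{\left(M \right)} = 21$ ($Y{\left(M \right)} = 24 - 3 = 21$)
$\frac{-3047 - 129}{H{\left(Y{\left(-6 \right)} \right)} - \frac{3489}{801 - 1480}} = \frac{-3047 - 129}{21 - \frac{3489}{801 - 1480}} = - \frac{3176}{21 - \frac{3489}{-679}} = - \frac{3176}{21 - - \frac{3489}{679}} = - \frac{3176}{21 + \frac{3489}{679}} = - \frac{3176}{\frac{17748}{679}} = \left(-3176\right) \frac{679}{17748} = - \frac{539126}{4437}$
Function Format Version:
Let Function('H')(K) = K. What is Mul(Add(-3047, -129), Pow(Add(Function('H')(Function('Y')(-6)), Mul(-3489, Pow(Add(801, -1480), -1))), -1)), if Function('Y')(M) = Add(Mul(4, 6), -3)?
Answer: Rational(-539126, 4437) ≈ -121.51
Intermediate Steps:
Function('Y')(M) = 21 (Function('Y')(M) = Add(24, -3) = 21)
Mul(Add(-3047, -129), Pow(Add(Function('H')(Function('Y')(-6)), Mul(-3489, Pow(Add(801, -1480), -1))), -1)) = Mul(Add(-3047, -129), Pow(Add(21, Mul(-3489, Pow(Add(801, -1480), -1))), -1)) = Mul(-3176, Pow(Add(21, Mul(-3489, Pow(-679, -1))), -1)) = Mul(-3176, Pow(Add(21, Mul(-3489, Rational(-1, 679))), -1)) = Mul(-3176, Pow(Add(21, Rational(3489, 679)), -1)) = Mul(-3176, Pow(Rational(17748, 679), -1)) = Mul(-3176, Rational(679, 17748)) = Rational(-539126, 4437)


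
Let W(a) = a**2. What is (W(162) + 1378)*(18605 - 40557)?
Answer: -606358144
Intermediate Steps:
(W(162) + 1378)*(18605 - 40557) = (162**2 + 1378)*(18605 - 40557) = (26244 + 1378)*(-21952) = 27622*(-21952) = -606358144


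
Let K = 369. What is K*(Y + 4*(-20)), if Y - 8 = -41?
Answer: -41697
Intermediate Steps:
Y = -33 (Y = 8 - 41 = -33)
K*(Y + 4*(-20)) = 369*(-33 + 4*(-20)) = 369*(-33 - 80) = 369*(-113) = -41697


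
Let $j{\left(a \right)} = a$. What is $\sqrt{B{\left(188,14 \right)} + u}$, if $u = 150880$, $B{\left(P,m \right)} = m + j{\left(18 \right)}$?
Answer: $24 \sqrt{262} \approx 388.47$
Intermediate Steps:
$B{\left(P,m \right)} = 18 + m$ ($B{\left(P,m \right)} = m + 18 = 18 + m$)
$\sqrt{B{\left(188,14 \right)} + u} = \sqrt{\left(18 + 14\right) + 150880} = \sqrt{32 + 150880} = \sqrt{150912} = 24 \sqrt{262}$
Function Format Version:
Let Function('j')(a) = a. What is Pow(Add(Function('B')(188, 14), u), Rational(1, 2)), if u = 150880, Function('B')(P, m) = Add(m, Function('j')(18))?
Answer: Mul(24, Pow(262, Rational(1, 2))) ≈ 388.47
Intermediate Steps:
Function('B')(P, m) = Add(18, m) (Function('B')(P, m) = Add(m, 18) = Add(18, m))
Pow(Add(Function('B')(188, 14), u), Rational(1, 2)) = Pow(Add(Add(18, 14), 150880), Rational(1, 2)) = Pow(Add(32, 150880), Rational(1, 2)) = Pow(150912, Rational(1, 2)) = Mul(24, Pow(262, Rational(1, 2)))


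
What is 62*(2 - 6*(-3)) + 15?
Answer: 1255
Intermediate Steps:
62*(2 - 6*(-3)) + 15 = 62*(2 + 18) + 15 = 62*20 + 15 = 1240 + 15 = 1255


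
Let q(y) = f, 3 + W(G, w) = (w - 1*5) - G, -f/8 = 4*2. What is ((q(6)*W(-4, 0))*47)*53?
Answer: 637696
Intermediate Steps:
f = -64 (f = -32*2 = -8*8 = -64)
W(G, w) = -8 + w - G (W(G, w) = -3 + ((w - 1*5) - G) = -3 + ((w - 5) - G) = -3 + ((-5 + w) - G) = -3 + (-5 + w - G) = -8 + w - G)
q(y) = -64
((q(6)*W(-4, 0))*47)*53 = (-64*(-8 + 0 - 1*(-4))*47)*53 = (-64*(-8 + 0 + 4)*47)*53 = (-64*(-4)*47)*53 = (256*47)*53 = 12032*53 = 637696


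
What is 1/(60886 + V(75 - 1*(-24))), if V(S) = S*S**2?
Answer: 1/1031185 ≈ 9.6976e-7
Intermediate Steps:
V(S) = S**3
1/(60886 + V(75 - 1*(-24))) = 1/(60886 + (75 - 1*(-24))**3) = 1/(60886 + (75 + 24)**3) = 1/(60886 + 99**3) = 1/(60886 + 970299) = 1/1031185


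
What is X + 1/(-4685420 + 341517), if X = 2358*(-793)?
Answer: -8122638156283/4343903 ≈ -1.8699e+6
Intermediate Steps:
X = -1869894
X + 1/(-4685420 + 341517) = -1869894 + 1/(-4685420 + 341517) = -1869894 + 1/(-4343903) = -1869894 - 1/4343903 = -8122638156283/4343903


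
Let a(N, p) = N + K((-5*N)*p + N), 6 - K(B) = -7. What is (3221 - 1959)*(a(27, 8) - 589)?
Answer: -692838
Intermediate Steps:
K(B) = 13 (K(B) = 6 - 1*(-7) = 6 + 7 = 13)
a(N, p) = 13 + N (a(N, p) = N + 13 = 13 + N)
(3221 - 1959)*(a(27, 8) - 589) = (3221 - 1959)*((13 + 27) - 589) = 1262*(40 - 589) = 1262*(-549) = -692838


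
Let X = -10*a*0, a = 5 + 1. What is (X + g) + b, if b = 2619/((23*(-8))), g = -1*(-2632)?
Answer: 481669/184 ≈ 2617.8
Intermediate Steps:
a = 6
g = 2632
b = -2619/184 (b = 2619/(-184) = 2619*(-1/184) = -2619/184 ≈ -14.234)
X = 0 (X = -10*6*0 = -60*0 = 0)
(X + g) + b = (0 + 2632) - 2619/184 = 2632 - 2619/184 = 481669/184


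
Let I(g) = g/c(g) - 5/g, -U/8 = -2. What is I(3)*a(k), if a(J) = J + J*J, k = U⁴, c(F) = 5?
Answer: -68720525312/15 ≈ -4.5814e+9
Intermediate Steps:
U = 16 (U = -8*(-2) = 16)
k = 65536 (k = 16⁴ = 65536)
I(g) = -5/g + g/5 (I(g) = g/5 - 5/g = -5/g + g/5)
a(J) = J + J²
I(3)*a(k) = (-5/3 + (⅕)*3)*(65536*(1 + 65536)) = (-5*⅓ + ⅗)*(65536*65537) = (-5/3 + ⅗)*4295032832 = -16/15*4295032832 = -68720525312/15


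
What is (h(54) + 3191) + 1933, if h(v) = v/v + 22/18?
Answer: 46136/9 ≈ 5126.2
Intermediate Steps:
h(v) = 20/9 (h(v) = 1 + 22*(1/18) = 1 + 11/9 = 20/9)
(h(54) + 3191) + 1933 = (20/9 + 3191) + 1933 = 28739/9 + 1933 = 46136/9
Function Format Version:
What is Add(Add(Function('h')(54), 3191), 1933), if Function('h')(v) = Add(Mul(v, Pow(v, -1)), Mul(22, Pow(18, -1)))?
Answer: Rational(46136, 9) ≈ 5126.2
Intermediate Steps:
Function('h')(v) = Rational(20, 9) (Function('h')(v) = Add(1, Mul(22, Rational(1, 18))) = Add(1, Rational(11, 9)) = Rational(20, 9))
Add(Add(Function('h')(54), 3191), 1933) = Add(Add(Rational(20, 9), 3191), 1933) = Add(Rational(28739, 9), 1933) = Rational(46136, 9)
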